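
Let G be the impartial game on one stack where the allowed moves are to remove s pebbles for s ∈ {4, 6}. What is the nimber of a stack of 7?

1

Grundy values for subtraction set {4, 6}:
g(0) = mex{} = 0
g(1) = mex{} = 0
g(2) = mex{} = 0
g(3) = mex{} = 0
g(4) = mex{0} = 1
g(5) = mex{0} = 1
g(6) = mex{0} = 1
g(7) = mex{0} = 1
So g(7) = 1.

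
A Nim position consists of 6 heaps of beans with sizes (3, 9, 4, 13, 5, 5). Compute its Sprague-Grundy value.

3

Nim-sum: 3 XOR 9 XOR 4 XOR 13 XOR 5 XOR 5 = 3.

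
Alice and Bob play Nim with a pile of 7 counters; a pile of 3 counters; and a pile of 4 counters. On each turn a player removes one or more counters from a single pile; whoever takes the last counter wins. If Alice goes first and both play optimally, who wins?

Bob wins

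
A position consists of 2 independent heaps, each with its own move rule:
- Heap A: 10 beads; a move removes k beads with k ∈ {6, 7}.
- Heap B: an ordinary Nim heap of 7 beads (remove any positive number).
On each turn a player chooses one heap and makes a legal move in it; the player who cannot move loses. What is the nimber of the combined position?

6

Grundy values for heap A (subtraction set {6, 7}):
g(0) = mex{} = 0
g(1) = mex{} = 0
g(2) = mex{} = 0
g(3) = mex{} = 0
g(4) = mex{} = 0
g(5) = mex{} = 0
g(6) = mex{0} = 1
g(7) = mex{0} = 1
g(8) = mex{0} = 1
g(9) = mex{0} = 1
g(10) = mex{0} = 1
So g(10) = 1.
Heap B is a plain Nim heap of size 7, so its Grundy value is 7.
By the Sprague-Grundy theorem, the Grundy value of a sum of independent games is the XOR of the component values.
Combined value = 1 XOR 7 = 6.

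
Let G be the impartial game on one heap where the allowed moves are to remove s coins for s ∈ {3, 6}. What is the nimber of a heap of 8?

Build the Grundy sequence with g(k) = mex{g(k−s) : s ∈ {3, 6}, s ≤ k}:
g(0) = mex{} = 0
g(1) = mex{} = 0
g(2) = mex{} = 0
g(3) = mex{0} = 1
g(4) = mex{0} = 1
g(5) = mex{0} = 1
g(6) = mex{0,1} = 2
g(7) = mex{0,1} = 2
g(8) = mex{0,1} = 2
So g(8) = 2.

2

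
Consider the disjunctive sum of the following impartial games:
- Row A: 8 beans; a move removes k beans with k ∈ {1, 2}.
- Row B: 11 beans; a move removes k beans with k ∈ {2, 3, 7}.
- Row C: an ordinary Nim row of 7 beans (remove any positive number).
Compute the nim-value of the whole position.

5

For row A, compute g(0), g(1), … with moves {1, 2}:
g(0) = mex{} = 0
g(1) = mex{0} = 1
g(2) = mex{0,1} = 2
g(3) = mex{1,2} = 0
g(4) = mex{0,2} = 1
g(5) = mex{0,1} = 2
g(6) = mex{1,2} = 0
g(7) = mex{0,2} = 1
g(8) = mex{0,1} = 2
So g(8) = 2.
Build the Grundy sequence for row B with g(k) = mex{g(k−s) : s ∈ {2, 3, 7}, s ≤ k}:
g(0) = mex{} = 0
g(1) = mex{} = 0
g(2) = mex{0} = 1
g(3) = mex{0} = 1
g(4) = mex{0,1} = 2
g(5) = mex{1} = 0
g(6) = mex{1,2} = 0
g(7) = mex{0,2} = 1
g(8) = mex{0} = 1
g(9) = mex{0,1} = 2
g(10) = mex{1} = 0
g(11) = mex{1,2} = 0
So g(11) = 0.
Row C is a plain Nim row of size 7, so its Grundy value is 7.
The value of a disjunctive sum is the nim-sum of the parts.
Combined value = 2 XOR 0 XOR 7 = 5.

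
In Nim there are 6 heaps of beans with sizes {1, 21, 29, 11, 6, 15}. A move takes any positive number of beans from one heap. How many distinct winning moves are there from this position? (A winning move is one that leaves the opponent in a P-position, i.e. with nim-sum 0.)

3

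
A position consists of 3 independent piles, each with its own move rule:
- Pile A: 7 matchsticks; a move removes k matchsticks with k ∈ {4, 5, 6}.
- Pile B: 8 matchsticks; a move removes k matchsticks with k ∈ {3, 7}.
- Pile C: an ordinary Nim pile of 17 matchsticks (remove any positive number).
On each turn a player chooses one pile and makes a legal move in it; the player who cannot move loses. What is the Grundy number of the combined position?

For pile A, compute g(0), g(1), … with moves {4, 5, 6}:
g(0) = mex{} = 0
g(1) = mex{} = 0
g(2) = mex{} = 0
g(3) = mex{} = 0
g(4) = mex{0} = 1
g(5) = mex{0} = 1
g(6) = mex{0} = 1
g(7) = mex{0} = 1
So g(7) = 1.
Grundy values for pile B (subtraction set {3, 7}):
k:     0  1  2  3  4  5  6  7  8
g(k):  0  0  0  1  1  1  0  2  2
So g(8) = 2.
Pile C is a plain Nim pile of size 17, so its Grundy value is 17.
The value of a disjunctive sum is the nim-sum of the parts.
Combined value = 1 ⊕ 2 ⊕ 17 = 18.

18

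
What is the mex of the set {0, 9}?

1

0 is in the set but 1 is not, so the mex is 1.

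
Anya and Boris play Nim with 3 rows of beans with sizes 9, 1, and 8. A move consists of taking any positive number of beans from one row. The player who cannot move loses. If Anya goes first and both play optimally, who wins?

Boris wins

In binary:
  1001  (9)
  0001  (1)
  1000  (8)
  ----
  0000  (0)
The nim-sum is 0, so this is a P-position: the player to move is in a losing position under optimal play; Anya is about to move from it and so loses — Boris wins.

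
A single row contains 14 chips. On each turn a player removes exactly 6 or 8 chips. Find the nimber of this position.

Build the Grundy sequence with g(k) = mex{g(k−s) : s ∈ {6, 8}, s ≤ k}:
k:     0  1  2  3  4  5  6  7  8  9 10 11 12 13 14
g(k):  0  0  0  0  0  0  1  1  1  1  1  1  2  2  0
So g(14) = 0.

0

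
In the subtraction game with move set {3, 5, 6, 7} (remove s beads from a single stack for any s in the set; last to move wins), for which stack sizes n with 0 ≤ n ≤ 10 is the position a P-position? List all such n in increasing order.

Grundy values for subtraction set {3, 5, 6, 7}:
g(0) = mex{} = 0
g(1) = mex{} = 0
g(2) = mex{} = 0
g(3) = mex{0} = 1
g(4) = mex{0} = 1
g(5) = mex{0} = 1
g(6) = mex{0,1} = 2
g(7) = mex{0,1} = 2
g(8) = mex{0,1} = 2
g(9) = mex{0,1,2} = 3
g(10) = mex{1,2} = 0
The P-positions (g = 0) in 0..10 are 0, 1, 2, 10.

0, 1, 2, 10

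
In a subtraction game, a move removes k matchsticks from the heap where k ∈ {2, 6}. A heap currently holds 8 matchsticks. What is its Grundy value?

0

Build the Grundy sequence with g(k) = mex{g(k−s) : s ∈ {2, 6}, s ≤ k}:
k:     0  1  2  3  4  5  6  7  8
g(k):  0  0  1  1  0  0  1  1  0
So g(8) = 0.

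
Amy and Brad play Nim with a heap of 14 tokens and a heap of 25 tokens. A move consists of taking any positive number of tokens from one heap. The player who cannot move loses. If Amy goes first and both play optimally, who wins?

Bitwise XOR of the heap sizes:
  01110  (14)
  11001  (25)
  -----
  10111  (23)
The nim-sum is 23 ≠ 0, so this is an N-position: the player to move can win; Amy has a winning move.

Amy wins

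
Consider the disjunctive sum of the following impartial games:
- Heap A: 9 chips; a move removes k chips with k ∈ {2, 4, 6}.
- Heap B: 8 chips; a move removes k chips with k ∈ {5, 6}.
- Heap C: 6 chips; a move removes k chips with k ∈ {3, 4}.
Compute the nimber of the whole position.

Build the Grundy sequence for heap A with g(k) = mex{g(k−s) : s ∈ {2, 4, 6}, s ≤ k}:
g(0) = mex{} = 0
g(1) = mex{} = 0
g(2) = mex{0} = 1
g(3) = mex{0} = 1
g(4) = mex{0,1} = 2
g(5) = mex{0,1} = 2
g(6) = mex{0,1,2} = 3
g(7) = mex{0,1,2} = 3
g(8) = mex{1,2,3} = 0
g(9) = mex{1,2,3} = 0
So g(9) = 0.
Build the Grundy sequence for heap B with g(k) = mex{g(k−s) : s ∈ {5, 6}, s ≤ k}:
g(0) = mex{} = 0
g(1) = mex{} = 0
g(2) = mex{} = 0
g(3) = mex{} = 0
g(4) = mex{} = 0
g(5) = mex{0} = 1
g(6) = mex{0} = 1
g(7) = mex{0} = 1
g(8) = mex{0} = 1
So g(8) = 1.
For heap C, compute g(0), g(1), … with moves {3, 4}:
g(0) = mex{} = 0
g(1) = mex{} = 0
g(2) = mex{} = 0
g(3) = mex{0} = 1
g(4) = mex{0} = 1
g(5) = mex{0} = 1
g(6) = mex{0,1} = 2
So g(6) = 2.
By the Sprague-Grundy theorem, the Grundy value of a sum of independent games is the XOR of the component values.
Combined value = 0 XOR 1 XOR 2 = 3.

3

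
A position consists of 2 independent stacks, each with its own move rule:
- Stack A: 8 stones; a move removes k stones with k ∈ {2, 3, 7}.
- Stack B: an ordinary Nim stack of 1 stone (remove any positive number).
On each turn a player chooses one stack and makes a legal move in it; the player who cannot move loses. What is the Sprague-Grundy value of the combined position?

0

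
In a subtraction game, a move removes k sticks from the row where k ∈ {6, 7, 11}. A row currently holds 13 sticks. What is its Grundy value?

2

Grundy values for subtraction set {6, 7, 11}:
g(0) = mex{} = 0
g(1) = mex{} = 0
g(2) = mex{} = 0
g(3) = mex{} = 0
g(4) = mex{} = 0
g(5) = mex{} = 0
g(6) = mex{0} = 1
g(7) = mex{0} = 1
g(8) = mex{0} = 1
g(9) = mex{0} = 1
g(10) = mex{0} = 1
g(11) = mex{0} = 1
g(12) = mex{0,1} = 2
g(13) = mex{0,1} = 2
So g(13) = 2.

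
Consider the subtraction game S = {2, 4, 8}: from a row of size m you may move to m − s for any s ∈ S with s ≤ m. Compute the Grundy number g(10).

2

Compute g(0), g(1), … for moves {2, 4, 8}:
g(0) = mex{} = 0
g(1) = mex{} = 0
g(2) = mex{0} = 1
g(3) = mex{0} = 1
g(4) = mex{0,1} = 2
g(5) = mex{0,1} = 2
g(6) = mex{1,2} = 0
g(7) = mex{1,2} = 0
g(8) = mex{0,2} = 1
g(9) = mex{0,2} = 1
g(10) = mex{0,1} = 2
So g(10) = 2.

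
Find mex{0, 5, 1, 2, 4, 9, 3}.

The values 0, 1, 2, 3, 4, 5 are all present; 6 is the first non-negative integer missing from the set.

6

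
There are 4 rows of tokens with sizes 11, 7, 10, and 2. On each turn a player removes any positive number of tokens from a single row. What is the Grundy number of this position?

4

Compute the nim-sum pairwise:
11 ^ 7 = 12
12 ^ 10 = 6
6 ^ 2 = 4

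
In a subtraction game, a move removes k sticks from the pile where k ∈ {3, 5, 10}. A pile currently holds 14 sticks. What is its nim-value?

2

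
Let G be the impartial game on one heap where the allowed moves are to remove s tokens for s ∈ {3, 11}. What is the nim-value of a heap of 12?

2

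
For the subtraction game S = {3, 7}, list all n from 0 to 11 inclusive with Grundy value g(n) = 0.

0, 1, 2, 6, 10, 11

Grundy values for subtraction set {3, 7}:
g(0) = mex{} = 0
g(1) = mex{} = 0
g(2) = mex{} = 0
g(3) = mex{0} = 1
g(4) = mex{0} = 1
g(5) = mex{0} = 1
g(6) = mex{1} = 0
g(7) = mex{0,1} = 2
g(8) = mex{0,1} = 2
g(9) = mex{0} = 1
g(10) = mex{1,2} = 0
g(11) = mex{1,2} = 0
The P-positions (g = 0) in 0..11 are 0, 1, 2, 6, 10, 11.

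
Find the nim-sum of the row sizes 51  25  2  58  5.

23

Nim-sum: 51 ⊕ 25 ⊕ 2 ⊕ 58 ⊕ 5 = 23.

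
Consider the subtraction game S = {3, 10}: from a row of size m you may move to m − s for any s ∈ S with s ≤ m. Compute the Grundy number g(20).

0

Compute g(0), g(1), … for moves {3, 10}:
k:     0  1  2  3  4  5  6  7  8  9 10 11 12 13 14 15 16 17 18 19 20
g(k):  0  0  0  1  1  1  0  0  0  1  1  1  2  0  0  0  1  1  1  0  0
So g(20) = 0.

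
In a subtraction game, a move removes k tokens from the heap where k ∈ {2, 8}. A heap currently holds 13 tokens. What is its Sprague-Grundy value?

1

Grundy values for subtraction set {2, 8}:
k:     0  1  2  3  4  5  6  7  8  9 10 11 12 13
g(k):  0  0  1  1  0  0  1  1  2  2  0  0  1  1
So g(13) = 1.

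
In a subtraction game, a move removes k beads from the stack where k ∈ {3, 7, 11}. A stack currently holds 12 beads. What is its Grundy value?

2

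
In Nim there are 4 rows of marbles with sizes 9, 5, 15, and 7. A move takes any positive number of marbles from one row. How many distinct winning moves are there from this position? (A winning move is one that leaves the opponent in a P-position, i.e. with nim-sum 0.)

3

Bitwise XOR of the heap sizes:
  1001  (9)
  0101  (5)
  1111  (15)
  0111  (7)
  ----
  0100  (4)
The overall nim-sum is X = 4. A row of size p has a winning move iff p XOR X < p (reduce it to p XOR X).
  9: 9 XOR 4 = 13 ≥ 9 — no move.
  5: 5 XOR 4 = 1 < 5 — winning move (to 1).
  15: 15 XOR 4 = 11 < 15 — winning move (to 11).
  7: 7 XOR 4 = 3 < 7 — winning move (to 3).
That gives 3 winning moves.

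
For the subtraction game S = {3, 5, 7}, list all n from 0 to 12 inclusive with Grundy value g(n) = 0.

0, 1, 2, 10, 11, 12

Build the Grundy sequence with g(k) = mex{g(k−s) : s ∈ {3, 5, 7}, s ≤ k}:
g(0) = mex{} = 0
g(1) = mex{} = 0
g(2) = mex{} = 0
g(3) = mex{0} = 1
g(4) = mex{0} = 1
g(5) = mex{0} = 1
g(6) = mex{0,1} = 2
g(7) = mex{0,1} = 2
g(8) = mex{0,1} = 2
g(9) = mex{0,1,2} = 3
g(10) = mex{1,2} = 0
g(11) = mex{1,2} = 0
g(12) = mex{1,2,3} = 0
The P-positions (g = 0) in 0..12 are 0, 1, 2, 10, 11, 12.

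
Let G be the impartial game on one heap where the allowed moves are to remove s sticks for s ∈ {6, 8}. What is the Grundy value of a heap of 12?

2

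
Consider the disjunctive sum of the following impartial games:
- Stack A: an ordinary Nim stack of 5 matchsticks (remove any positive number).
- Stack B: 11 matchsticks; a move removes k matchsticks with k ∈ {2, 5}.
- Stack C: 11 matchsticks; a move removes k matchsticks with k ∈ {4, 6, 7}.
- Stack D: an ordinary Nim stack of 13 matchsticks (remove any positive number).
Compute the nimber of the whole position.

Stack A is a plain Nim stack of size 5, so its Grundy value is 5.
For stack B, compute g(0), g(1), … with moves {2, 5}:
k:     0  1  2  3  4  5  6  7  8  9 10 11
g(k):  0  0  1  1  0  2  1  0  0  1  1  0
So g(11) = 0.
Build the Grundy sequence for stack C with g(k) = mex{g(k−s) : s ∈ {4, 6, 7}, s ≤ k}:
k:     0  1  2  3  4  5  6  7  8  9 10 11
g(k):  0  0  0  0  1  1  1  1  2  2  2  0
So g(11) = 0.
Stack D is a plain Nim stack of size 13, so its Grundy value is 13.
The value of a disjunctive sum is the nim-sum of the parts.
Combined value = 5 ⊕ 0 ⊕ 0 ⊕ 13 = 8.

8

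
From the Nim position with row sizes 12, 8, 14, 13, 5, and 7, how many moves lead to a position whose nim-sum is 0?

Nim-sum: 12 ⊕ 8 ⊕ 14 ⊕ 13 ⊕ 5 ⊕ 7 = 5.
The overall nim-sum is X = 5. A row of size p has a winning move iff p XOR X < p (reduce it to p XOR X).
  12: 12 XOR 5 = 9 < 12 — winning move (to 9).
  8: 8 XOR 5 = 13 ≥ 8 — no move.
  14: 14 XOR 5 = 11 < 14 — winning move (to 11).
  13: 13 XOR 5 = 8 < 13 — winning move (to 8).
  5: 5 XOR 5 = 0 < 5 — winning move (to 0).
  7: 7 XOR 5 = 2 < 7 — winning move (to 2).
That gives 5 winning moves.

5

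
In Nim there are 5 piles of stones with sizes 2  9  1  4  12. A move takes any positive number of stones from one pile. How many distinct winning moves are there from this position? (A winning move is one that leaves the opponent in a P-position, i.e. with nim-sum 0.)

1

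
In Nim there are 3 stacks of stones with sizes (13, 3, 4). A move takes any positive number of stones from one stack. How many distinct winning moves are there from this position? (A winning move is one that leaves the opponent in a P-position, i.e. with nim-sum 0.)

1

In binary:
  1101  (13)
  0011  (3)
  0100  (4)
  ----
  1010  (10)
The overall nim-sum is X = 10. A stack of size p has a winning move iff p XOR X < p (reduce it to p XOR X).
  13: 13 XOR 10 = 7 < 13 — winning move (to 7).
  3: 3 XOR 10 = 9 ≥ 3 — no move.
  4: 4 XOR 10 = 14 ≥ 4 — no move.
That gives 1 winning move.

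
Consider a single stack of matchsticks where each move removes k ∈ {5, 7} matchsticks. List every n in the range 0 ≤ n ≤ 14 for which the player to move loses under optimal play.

Grundy values for subtraction set {5, 7}:
k:     0  1  2  3  4  5  6  7  8  9 10 11 12 13 14
g(k):  0  0  0  0  0  1  1  1  1  1  2  2  0  0  0
The P-positions (g = 0) in 0..14 are 0, 1, 2, 3, 4, 12, 13, 14.

0, 1, 2, 3, 4, 12, 13, 14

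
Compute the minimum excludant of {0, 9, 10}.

0 is in the set but 1 is not, so the mex is 1.

1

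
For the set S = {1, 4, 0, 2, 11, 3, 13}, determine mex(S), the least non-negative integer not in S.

5

The values 0, 1, 2, 3, 4 are all present; 5 is the first non-negative integer missing from the set.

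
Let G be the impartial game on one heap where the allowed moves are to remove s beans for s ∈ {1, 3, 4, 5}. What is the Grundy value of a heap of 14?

2

Build the Grundy sequence with g(k) = mex{g(k−s) : s ∈ {1, 3, 4, 5}, s ≤ k}:
g(0) = mex{} = 0
g(1) = mex{0} = 1
g(2) = mex{1} = 0
g(3) = mex{0} = 1
g(4) = mex{0,1} = 2
g(5) = mex{0,1,2} = 3
g(6) = mex{0,1,3} = 2
g(7) = mex{0,1,2} = 3
g(8) = mex{1,2,3} = 0
g(9) = mex{0,2,3} = 1
g(10) = mex{1,2,3} = 0
g(11) = mex{0,2,3} = 1
g(12) = mex{0,1,3} = 2
g(13) = mex{0,1,2} = 3
g(14) = mex{0,1,3} = 2
So g(14) = 2.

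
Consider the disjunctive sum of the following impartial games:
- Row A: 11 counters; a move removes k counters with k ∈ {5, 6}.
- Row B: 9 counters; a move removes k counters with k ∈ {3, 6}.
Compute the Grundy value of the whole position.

Build the Grundy sequence for row A with g(k) = mex{g(k−s) : s ∈ {5, 6}, s ≤ k}:
k:     0  1  2  3  4  5  6  7  8  9 10 11
g(k):  0  0  0  0  0  1  1  1  1  1  2  0
So g(11) = 0.
Grundy values for row B (subtraction set {3, 6}):
g(0) = mex{} = 0
g(1) = mex{} = 0
g(2) = mex{} = 0
g(3) = mex{0} = 1
g(4) = mex{0} = 1
g(5) = mex{0} = 1
g(6) = mex{0,1} = 2
g(7) = mex{0,1} = 2
g(8) = mex{0,1} = 2
g(9) = mex{1,2} = 0
So g(9) = 0.
By the Sprague-Grundy theorem, the Grundy value of a sum of independent games is the XOR of the component values.
Combined value = 0 XOR 0 = 0.

0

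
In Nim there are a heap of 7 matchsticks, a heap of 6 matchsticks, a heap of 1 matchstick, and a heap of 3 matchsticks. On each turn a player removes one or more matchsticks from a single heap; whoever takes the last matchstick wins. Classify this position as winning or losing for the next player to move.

Winning position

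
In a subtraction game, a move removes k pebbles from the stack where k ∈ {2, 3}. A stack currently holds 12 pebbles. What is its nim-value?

1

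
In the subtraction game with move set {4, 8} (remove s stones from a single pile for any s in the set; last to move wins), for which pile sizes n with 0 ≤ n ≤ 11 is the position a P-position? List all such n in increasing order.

0, 1, 2, 3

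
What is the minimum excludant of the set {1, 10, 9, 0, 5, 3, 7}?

2

The values 0, 1 are all present; 2 is the first non-negative integer missing from the set.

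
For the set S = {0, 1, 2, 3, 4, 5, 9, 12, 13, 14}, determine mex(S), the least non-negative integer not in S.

The values 0, 1, 2, 3, 4, 5 are all present; 6 is the first non-negative integer missing from the set.

6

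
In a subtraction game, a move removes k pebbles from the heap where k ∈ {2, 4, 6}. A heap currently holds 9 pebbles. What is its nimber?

0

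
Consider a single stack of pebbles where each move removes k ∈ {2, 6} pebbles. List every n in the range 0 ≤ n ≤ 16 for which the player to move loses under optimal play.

Build the Grundy sequence with g(k) = mex{g(k−s) : s ∈ {2, 6}, s ≤ k}:
k:     0  1  2  3  4  5  6  7  8  9 10 11 12 13 14 15 16
g(k):  0  0  1  1  0  0  1  1  0  0  1  1  0  0  1  1  0
The P-positions (g = 0) in 0..16 are 0, 1, 4, 5, 8, 9, 12, 13, 16.

0, 1, 4, 5, 8, 9, 12, 13, 16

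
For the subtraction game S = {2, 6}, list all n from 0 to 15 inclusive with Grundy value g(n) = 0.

0, 1, 4, 5, 8, 9, 12, 13

Build the Grundy sequence with g(k) = mex{g(k−s) : s ∈ {2, 6}, s ≤ k}:
k:     0  1  2  3  4  5  6  7  8  9 10 11 12 13 14 15
g(k):  0  0  1  1  0  0  1  1  0  0  1  1  0  0  1  1
The P-positions (g = 0) in 0..15 are 0, 1, 4, 5, 8, 9, 12, 13.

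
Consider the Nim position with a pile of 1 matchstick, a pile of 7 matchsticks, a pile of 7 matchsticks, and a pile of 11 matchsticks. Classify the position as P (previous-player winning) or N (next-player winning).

Nim-sum: 1 XOR 7 XOR 7 XOR 11 = 10.
The nim-sum is 10 ≠ 0, so this is an N-position: the player to move can win.

N-position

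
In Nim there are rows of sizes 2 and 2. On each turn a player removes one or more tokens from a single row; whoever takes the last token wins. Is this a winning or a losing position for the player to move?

In binary:
  10  (2)
  10  (2)
  --
  00  (0)
The nim-sum is 0, so this is a P-position: the player to move is in a losing position under optimal play.

Losing position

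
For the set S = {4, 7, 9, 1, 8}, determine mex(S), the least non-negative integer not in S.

0

0 is not in the set, so the mex is 0.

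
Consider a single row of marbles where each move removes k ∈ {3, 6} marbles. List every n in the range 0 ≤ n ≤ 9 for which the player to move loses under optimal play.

0, 1, 2, 9

Grundy values for subtraction set {3, 6}:
g(0) = mex{} = 0
g(1) = mex{} = 0
g(2) = mex{} = 0
g(3) = mex{0} = 1
g(4) = mex{0} = 1
g(5) = mex{0} = 1
g(6) = mex{0,1} = 2
g(7) = mex{0,1} = 2
g(8) = mex{0,1} = 2
g(9) = mex{1,2} = 0
The P-positions (g = 0) in 0..9 are 0, 1, 2, 9.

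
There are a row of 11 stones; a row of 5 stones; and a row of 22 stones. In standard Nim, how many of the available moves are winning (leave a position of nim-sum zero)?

1

Compute the nim-sum pairwise:
11 XOR 5 = 14
14 XOR 22 = 24
The overall nim-sum is X = 24. A row of size p has a winning move iff p XOR X < p (reduce it to p XOR X).
  11: 11 XOR 24 = 19 ≥ 11 — no move.
  5: 5 XOR 24 = 29 ≥ 5 — no move.
  22: 22 XOR 24 = 14 < 22 — winning move (to 14).
That gives 1 winning move.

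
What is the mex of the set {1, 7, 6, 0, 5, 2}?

The values 0, 1, 2 are all present; 3 is the first non-negative integer missing from the set.

3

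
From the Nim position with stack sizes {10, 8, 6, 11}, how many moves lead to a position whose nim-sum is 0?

3

Bitwise XOR of the heap sizes:
  1010  (10)
  1000  (8)
  0110  (6)
  1011  (11)
  ----
  1111  (15)
The overall nim-sum is X = 15. A stack of size p has a winning move iff p XOR X < p (reduce it to p XOR X).
  10: 10 XOR 15 = 5 < 10 — winning move (to 5).
  8: 8 XOR 15 = 7 < 8 — winning move (to 7).
  6: 6 XOR 15 = 9 ≥ 6 — no move.
  11: 11 XOR 15 = 4 < 11 — winning move (to 4).
That gives 3 winning moves.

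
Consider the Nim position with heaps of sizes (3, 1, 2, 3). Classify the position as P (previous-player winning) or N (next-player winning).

N-position

Bitwise XOR of the heap sizes:
  11  (3)
  01  (1)
  10  (2)
  11  (3)
  --
  11  (3)
The nim-sum is 3 ≠ 0, so this is an N-position: the player to move can win.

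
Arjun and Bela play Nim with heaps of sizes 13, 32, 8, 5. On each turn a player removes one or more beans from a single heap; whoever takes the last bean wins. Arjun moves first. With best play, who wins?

Arjun wins

Compute the nim-sum pairwise:
13 ^ 32 = 45
45 ^ 8 = 37
37 ^ 5 = 32
The nim-sum is 32 ≠ 0, so this is an N-position: the player to move can win; Arjun has a winning move.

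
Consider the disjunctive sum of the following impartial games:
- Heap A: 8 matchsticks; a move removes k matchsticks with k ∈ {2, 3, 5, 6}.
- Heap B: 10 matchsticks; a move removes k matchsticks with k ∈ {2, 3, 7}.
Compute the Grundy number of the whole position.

0

Build the Grundy sequence for heap A with g(k) = mex{g(k−s) : s ∈ {2, 3, 5, 6}, s ≤ k}:
g(0) = mex{} = 0
g(1) = mex{} = 0
g(2) = mex{0} = 1
g(3) = mex{0} = 1
g(4) = mex{0,1} = 2
g(5) = mex{0,1} = 2
g(6) = mex{0,1,2} = 3
g(7) = mex{0,1,2} = 3
g(8) = mex{1,2,3} = 0
So g(8) = 0.
Build the Grundy sequence for heap B with g(k) = mex{g(k−s) : s ∈ {2, 3, 7}, s ≤ k}:
k:     0  1  2  3  4  5  6  7  8  9 10
g(k):  0  0  1  1  2  0  0  1  1  2  0
So g(10) = 0.
By the Sprague-Grundy theorem, the Grundy value of a sum of independent games is the XOR of the component values.
Combined value = 0 XOR 0 = 0.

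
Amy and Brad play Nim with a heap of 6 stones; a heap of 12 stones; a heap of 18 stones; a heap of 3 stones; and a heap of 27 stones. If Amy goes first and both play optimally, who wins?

Brad wins

In binary:
  00110  (6)
  01100  (12)
  10010  (18)
  00011  (3)
  11011  (27)
  -----
  00000  (0)
The nim-sum is 0, so this is a P-position: the player to move is in a losing position under optimal play; Amy is about to move from it and so loses — Brad wins.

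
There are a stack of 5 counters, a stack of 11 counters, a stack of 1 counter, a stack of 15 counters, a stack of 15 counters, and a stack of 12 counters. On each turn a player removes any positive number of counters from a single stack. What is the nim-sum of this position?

3

Nim-sum: 5 ^ 11 ^ 1 ^ 15 ^ 15 ^ 12 = 3.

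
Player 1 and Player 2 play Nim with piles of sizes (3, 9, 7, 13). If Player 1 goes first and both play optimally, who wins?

Write each in binary and XOR column by column:
  0011  (3)
  1001  (9)
  0111  (7)
  1101  (13)
  ----
  0000  (0)
The nim-sum is 0, so this is a P-position: the player to move is in a losing position under optimal play; Player 1 is about to move from it and so loses — Player 2 wins.

Player 2 wins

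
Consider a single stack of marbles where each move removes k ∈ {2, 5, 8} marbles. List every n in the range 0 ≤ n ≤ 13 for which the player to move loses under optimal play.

0, 1, 4, 7, 10, 11

Grundy values for subtraction set {2, 5, 8}:
k:     0  1  2  3  4  5  6  7  8  9 10 11 12 13
g(k):  0  0  1  1  0  2  1  0  2  1  0  0  1  1
The P-positions (g = 0) in 0..13 are 0, 1, 4, 7, 10, 11.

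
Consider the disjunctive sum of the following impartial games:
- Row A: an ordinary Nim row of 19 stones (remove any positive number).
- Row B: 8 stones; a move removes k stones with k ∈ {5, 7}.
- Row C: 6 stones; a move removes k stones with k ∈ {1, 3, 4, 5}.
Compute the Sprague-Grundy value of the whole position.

16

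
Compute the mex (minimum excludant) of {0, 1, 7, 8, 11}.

The values 0, 1 are all present; 2 is the first non-negative integer missing from the set.

2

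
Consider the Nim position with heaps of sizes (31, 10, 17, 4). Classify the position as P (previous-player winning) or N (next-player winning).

P-position

Compute the nim-sum pairwise:
31 ^ 10 = 21
21 ^ 17 = 4
4 ^ 4 = 0
The nim-sum is 0, so this is a P-position: the player to move is in a losing position under optimal play.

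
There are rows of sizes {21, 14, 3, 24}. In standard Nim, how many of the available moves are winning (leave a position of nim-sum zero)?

Bitwise XOR of the heap sizes:
  10101  (21)
  01110  (14)
  00011  (3)
  11000  (24)
  -----
  00000  (0)
The nim-sum is already 0, so every move leaves a nonzero nim-sum — there are no winning moves.

0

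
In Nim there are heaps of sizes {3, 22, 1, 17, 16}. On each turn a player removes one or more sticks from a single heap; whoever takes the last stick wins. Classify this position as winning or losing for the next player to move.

Winning position

Nim-sum: 3 XOR 22 XOR 1 XOR 17 XOR 16 = 21.
The nim-sum is 21 ≠ 0, so this is an N-position: the player to move can win.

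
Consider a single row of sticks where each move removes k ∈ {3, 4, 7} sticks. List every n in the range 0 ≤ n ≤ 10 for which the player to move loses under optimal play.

0, 1, 2, 10

Build the Grundy sequence with g(k) = mex{g(k−s) : s ∈ {3, 4, 7}, s ≤ k}:
g(0) = mex{} = 0
g(1) = mex{} = 0
g(2) = mex{} = 0
g(3) = mex{0} = 1
g(4) = mex{0} = 1
g(5) = mex{0} = 1
g(6) = mex{0,1} = 2
g(7) = mex{0,1} = 2
g(8) = mex{0,1} = 2
g(9) = mex{0,1,2} = 3
g(10) = mex{1,2} = 0
The P-positions (g = 0) in 0..10 are 0, 1, 2, 10.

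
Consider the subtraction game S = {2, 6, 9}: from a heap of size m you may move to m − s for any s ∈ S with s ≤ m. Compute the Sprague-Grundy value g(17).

1

Compute g(0), g(1), … for moves {2, 6, 9}:
k:     0  1  2  3  4  5  6  7  8  9 10 11 12 13 14 15 16 17
g(k):  0  0  1  1  0  0  1  1  0  2  1  3  0  2  1  0  0  1
So g(17) = 1.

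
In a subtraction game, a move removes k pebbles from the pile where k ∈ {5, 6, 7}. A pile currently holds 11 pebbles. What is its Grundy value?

Grundy values for subtraction set {5, 6, 7}:
g(0) = mex{} = 0
g(1) = mex{} = 0
g(2) = mex{} = 0
g(3) = mex{} = 0
g(4) = mex{} = 0
g(5) = mex{0} = 1
g(6) = mex{0} = 1
g(7) = mex{0} = 1
g(8) = mex{0} = 1
g(9) = mex{0} = 1
g(10) = mex{0,1} = 2
g(11) = mex{0,1} = 2
So g(11) = 2.

2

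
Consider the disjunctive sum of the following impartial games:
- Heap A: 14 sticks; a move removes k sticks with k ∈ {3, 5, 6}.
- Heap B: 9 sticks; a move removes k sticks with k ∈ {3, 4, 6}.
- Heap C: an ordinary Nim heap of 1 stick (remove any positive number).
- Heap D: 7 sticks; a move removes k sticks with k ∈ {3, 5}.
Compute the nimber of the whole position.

2

Build the Grundy sequence for heap A with g(k) = mex{g(k−s) : s ∈ {3, 5, 6}, s ≤ k}:
g(0) = mex{} = 0
g(1) = mex{} = 0
g(2) = mex{} = 0
g(3) = mex{0} = 1
g(4) = mex{0} = 1
g(5) = mex{0} = 1
g(6) = mex{0,1} = 2
g(7) = mex{0,1} = 2
g(8) = mex{0,1} = 2
g(9) = mex{1,2} = 0
g(10) = mex{1,2} = 0
g(11) = mex{1,2} = 0
g(12) = mex{0,2} = 1
g(13) = mex{0,2} = 1
g(14) = mex{0,2} = 1
So g(14) = 1.
Build the Grundy sequence for heap B with g(k) = mex{g(k−s) : s ∈ {3, 4, 6}, s ≤ k}:
g(0) = mex{} = 0
g(1) = mex{} = 0
g(2) = mex{} = 0
g(3) = mex{0} = 1
g(4) = mex{0} = 1
g(5) = mex{0} = 1
g(6) = mex{0,1} = 2
g(7) = mex{0,1} = 2
g(8) = mex{0,1} = 2
g(9) = mex{1,2} = 0
So g(9) = 0.
Heap C is a plain Nim heap of size 1, so its Grundy value is 1.
Build the Grundy sequence for heap D with g(k) = mex{g(k−s) : s ∈ {3, 5}, s ≤ k}:
k:     0  1  2  3  4  5  6  7
g(k):  0  0  0  1  1  1  2  2
So g(7) = 2.
The value of a disjunctive sum is the nim-sum of the parts.
Combined value = 1 ⊕ 0 ⊕ 1 ⊕ 2 = 2.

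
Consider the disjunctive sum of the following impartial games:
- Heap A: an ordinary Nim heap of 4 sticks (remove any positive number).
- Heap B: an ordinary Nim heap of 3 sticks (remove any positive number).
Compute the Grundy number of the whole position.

Heap A is a plain Nim heap of size 4, so its Grundy value is 4.
Heap B is a plain Nim heap of size 3, so its Grundy value is 3.
By the Sprague-Grundy theorem, the Grundy value of a sum of independent games is the XOR of the component values.
Combined value = 4 ⊕ 3 = 7.

7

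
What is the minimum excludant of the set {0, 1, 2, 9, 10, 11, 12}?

3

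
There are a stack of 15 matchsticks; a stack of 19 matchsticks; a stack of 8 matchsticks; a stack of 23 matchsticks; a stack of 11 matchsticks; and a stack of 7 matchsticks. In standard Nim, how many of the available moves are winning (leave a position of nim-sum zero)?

3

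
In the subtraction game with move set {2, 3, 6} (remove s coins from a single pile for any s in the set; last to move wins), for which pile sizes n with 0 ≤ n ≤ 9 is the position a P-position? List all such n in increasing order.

0, 1, 5, 9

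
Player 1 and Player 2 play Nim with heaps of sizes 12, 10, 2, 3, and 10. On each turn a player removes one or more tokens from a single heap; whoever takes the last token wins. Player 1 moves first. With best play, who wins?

Compute the nim-sum pairwise:
12 ^ 10 = 6
6 ^ 2 = 4
4 ^ 3 = 7
7 ^ 10 = 13
The nim-sum is 13 ≠ 0, so this is an N-position: the player to move can win; Player 1 has a winning move.

Player 1 wins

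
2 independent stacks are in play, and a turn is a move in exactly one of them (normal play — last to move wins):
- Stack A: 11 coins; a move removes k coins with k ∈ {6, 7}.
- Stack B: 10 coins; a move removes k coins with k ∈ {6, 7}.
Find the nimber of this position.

0

Build the Grundy sequence for stack A with g(k) = mex{g(k−s) : s ∈ {6, 7}, s ≤ k}:
k:     0  1  2  3  4  5  6  7  8  9 10 11
g(k):  0  0  0  0  0  0  1  1  1  1  1  1
So g(11) = 1.
Build the Grundy sequence for stack B with g(k) = mex{g(k−s) : s ∈ {6, 7}, s ≤ k}:
g(0) = mex{} = 0
g(1) = mex{} = 0
g(2) = mex{} = 0
g(3) = mex{} = 0
g(4) = mex{} = 0
g(5) = mex{} = 0
g(6) = mex{0} = 1
g(7) = mex{0} = 1
g(8) = mex{0} = 1
g(9) = mex{0} = 1
g(10) = mex{0} = 1
So g(10) = 1.
The value of a disjunctive sum is the nim-sum of the parts.
Combined value = 1 XOR 1 = 0.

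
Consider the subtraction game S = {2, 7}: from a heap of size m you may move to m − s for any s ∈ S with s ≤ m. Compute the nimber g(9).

Grundy values for subtraction set {2, 7}:
g(0) = mex{} = 0
g(1) = mex{} = 0
g(2) = mex{0} = 1
g(3) = mex{0} = 1
g(4) = mex{1} = 0
g(5) = mex{1} = 0
g(6) = mex{0} = 1
g(7) = mex{0} = 1
g(8) = mex{0,1} = 2
g(9) = mex{1} = 0
So g(9) = 0.

0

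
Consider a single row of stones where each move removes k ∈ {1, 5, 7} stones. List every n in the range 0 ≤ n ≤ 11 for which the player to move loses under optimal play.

0, 2, 4, 6, 8, 10

Grundy values for subtraction set {1, 5, 7}:
g(0) = mex{} = 0
g(1) = mex{0} = 1
g(2) = mex{1} = 0
g(3) = mex{0} = 1
g(4) = mex{1} = 0
g(5) = mex{0} = 1
g(6) = mex{1} = 0
g(7) = mex{0} = 1
g(8) = mex{1} = 0
g(9) = mex{0} = 1
g(10) = mex{1} = 0
g(11) = mex{0} = 1
The P-positions (g = 0) in 0..11 are 0, 2, 4, 6, 8, 10.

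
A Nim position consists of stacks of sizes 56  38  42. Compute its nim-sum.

Compute the nim-sum pairwise:
56 ⊕ 38 = 30
30 ⊕ 42 = 52

52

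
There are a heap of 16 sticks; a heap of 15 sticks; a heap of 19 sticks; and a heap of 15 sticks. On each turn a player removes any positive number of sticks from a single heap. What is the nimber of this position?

3

Compute the nim-sum pairwise:
16 ^ 15 = 31
31 ^ 19 = 12
12 ^ 15 = 3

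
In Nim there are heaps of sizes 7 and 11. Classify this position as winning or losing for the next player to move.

Write each in binary and XOR column by column:
  0111  (7)
  1011  (11)
  ----
  1100  (12)
The nim-sum is 12 ≠ 0, so this is an N-position: the player to move can win.

Winning position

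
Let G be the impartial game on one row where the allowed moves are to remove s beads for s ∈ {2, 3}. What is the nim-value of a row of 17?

1

Compute g(0), g(1), … for moves {2, 3}:
k:     0  1  2  3  4  5  6  7  8  9 10 11 12 13 14 15 16 17
g(k):  0  0  1  1  2  0  0  1  1  2  0  0  1  1  2  0  0  1
So g(17) = 1.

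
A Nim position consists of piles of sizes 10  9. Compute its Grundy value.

3

Write each in binary and XOR column by column:
  1010  (10)
  1001  (9)
  ----
  0011  (3)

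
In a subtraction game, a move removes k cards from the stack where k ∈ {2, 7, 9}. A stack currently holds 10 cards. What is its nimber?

3

Build the Grundy sequence with g(k) = mex{g(k−s) : s ∈ {2, 7, 9}, s ≤ k}:
g(0) = mex{} = 0
g(1) = mex{} = 0
g(2) = mex{0} = 1
g(3) = mex{0} = 1
g(4) = mex{1} = 0
g(5) = mex{1} = 0
g(6) = mex{0} = 1
g(7) = mex{0} = 1
g(8) = mex{0,1} = 2
g(9) = mex{0,1} = 2
g(10) = mex{0,1,2} = 3
So g(10) = 3.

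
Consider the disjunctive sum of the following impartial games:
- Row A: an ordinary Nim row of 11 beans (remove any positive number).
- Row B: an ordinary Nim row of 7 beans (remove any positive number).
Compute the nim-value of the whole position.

Row A is a plain Nim row of size 11, so its Grundy value is 11.
Row B is a plain Nim row of size 7, so its Grundy value is 7.
The value of a disjunctive sum is the nim-sum of the parts.
Combined value = 11 ⊕ 7 = 12.

12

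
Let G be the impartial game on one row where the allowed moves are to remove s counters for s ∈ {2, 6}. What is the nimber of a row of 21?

0

Grundy values for subtraction set {2, 6}:
k:     0  1  2  3  4  5  6  7  8  9 10 11 12 13 14 15 16 17 18 19 20 21
g(k):  0  0  1  1  0  0  1  1  0  0  1  1  0  0  1  1  0  0  1  1  0  0
So g(21) = 0.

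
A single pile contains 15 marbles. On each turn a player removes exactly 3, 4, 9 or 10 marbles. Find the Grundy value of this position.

0

Compute g(0), g(1), … for moves {3, 4, 9, 10}:
k:     0  1  2  3  4  5  6  7  8  9 10 11 12 13 14 15
g(k):  0  0  0  1  1  1  2  0  0  3  1  1  2  0  0  0
So g(15) = 0.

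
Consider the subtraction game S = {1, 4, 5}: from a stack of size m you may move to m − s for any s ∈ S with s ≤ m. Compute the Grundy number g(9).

1

Build the Grundy sequence with g(k) = mex{g(k−s) : s ∈ {1, 4, 5}, s ≤ k}:
g(0) = mex{} = 0
g(1) = mex{0} = 1
g(2) = mex{1} = 0
g(3) = mex{0} = 1
g(4) = mex{0,1} = 2
g(5) = mex{0,1,2} = 3
g(6) = mex{0,1,3} = 2
g(7) = mex{0,1,2} = 3
g(8) = mex{1,2,3} = 0
g(9) = mex{0,2,3} = 1
So g(9) = 1.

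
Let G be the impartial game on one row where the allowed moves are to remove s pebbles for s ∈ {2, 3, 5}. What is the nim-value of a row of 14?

Compute g(0), g(1), … for moves {2, 3, 5}:
k:     0  1  2  3  4  5  6  7  8  9 10 11 12 13 14
g(k):  0  0  1  1  2  2  3  0  0  1  1  2  2  3  0
So g(14) = 0.

0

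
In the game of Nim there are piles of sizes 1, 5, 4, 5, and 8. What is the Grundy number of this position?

13

Nim-sum: 1 XOR 5 XOR 4 XOR 5 XOR 8 = 13.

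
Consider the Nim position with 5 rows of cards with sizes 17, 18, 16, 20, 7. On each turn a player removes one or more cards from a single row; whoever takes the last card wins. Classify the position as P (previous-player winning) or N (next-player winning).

P-position

Nim-sum: 17 ⊕ 18 ⊕ 16 ⊕ 20 ⊕ 7 = 0.
The nim-sum is 0, so this is a P-position: the player to move is in a losing position under optimal play.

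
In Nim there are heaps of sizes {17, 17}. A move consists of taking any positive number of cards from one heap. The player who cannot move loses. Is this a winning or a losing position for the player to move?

Losing position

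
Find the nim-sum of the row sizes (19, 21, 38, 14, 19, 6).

Compute the nim-sum pairwise:
19 ⊕ 21 = 6
6 ⊕ 38 = 32
32 ⊕ 14 = 46
46 ⊕ 19 = 61
61 ⊕ 6 = 59

59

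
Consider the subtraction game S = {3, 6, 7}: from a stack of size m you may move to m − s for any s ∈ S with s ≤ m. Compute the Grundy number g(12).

Build the Grundy sequence with g(k) = mex{g(k−s) : s ∈ {3, 6, 7}, s ≤ k}:
g(0) = mex{} = 0
g(1) = mex{} = 0
g(2) = mex{} = 0
g(3) = mex{0} = 1
g(4) = mex{0} = 1
g(5) = mex{0} = 1
g(6) = mex{0,1} = 2
g(7) = mex{0,1} = 2
g(8) = mex{0,1} = 2
g(9) = mex{0,1,2} = 3
g(10) = mex{1,2} = 0
g(11) = mex{1,2} = 0
g(12) = mex{1,2,3} = 0
So g(12) = 0.

0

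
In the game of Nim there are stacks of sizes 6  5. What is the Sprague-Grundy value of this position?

Compute the nim-sum pairwise:
6 ⊕ 5 = 3

3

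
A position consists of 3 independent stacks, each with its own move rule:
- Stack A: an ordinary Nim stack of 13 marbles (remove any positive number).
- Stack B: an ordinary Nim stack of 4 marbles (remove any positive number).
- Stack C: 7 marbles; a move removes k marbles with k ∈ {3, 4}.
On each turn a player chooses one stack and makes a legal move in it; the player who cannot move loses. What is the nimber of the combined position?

9

Stack A is a plain Nim stack of size 13, so its Grundy value is 13.
Stack B is a plain Nim stack of size 4, so its Grundy value is 4.
Build the Grundy sequence for stack C with g(k) = mex{g(k−s) : s ∈ {3, 4}, s ≤ k}:
k:     0  1  2  3  4  5  6  7
g(k):  0  0  0  1  1  1  2  0
So g(7) = 0.
By the Sprague-Grundy theorem, the Grundy value of a sum of independent games is the XOR of the component values.
Combined value = 13 XOR 4 XOR 0 = 9.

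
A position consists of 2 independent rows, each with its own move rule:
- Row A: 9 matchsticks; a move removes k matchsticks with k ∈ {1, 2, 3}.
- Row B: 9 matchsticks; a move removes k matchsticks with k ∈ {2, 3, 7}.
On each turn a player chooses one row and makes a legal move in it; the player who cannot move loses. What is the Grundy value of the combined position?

3

For row A, compute g(0), g(1), … with moves {1, 2, 3}:
g(0) = mex{} = 0
g(1) = mex{0} = 1
g(2) = mex{0,1} = 2
g(3) = mex{0,1,2} = 3
g(4) = mex{1,2,3} = 0
g(5) = mex{0,2,3} = 1
g(6) = mex{0,1,3} = 2
g(7) = mex{0,1,2} = 3
g(8) = mex{1,2,3} = 0
g(9) = mex{0,2,3} = 1
So g(9) = 1.
Grundy values for row B (subtraction set {2, 3, 7}):
k:     0  1  2  3  4  5  6  7  8  9
g(k):  0  0  1  1  2  0  0  1  1  2
So g(9) = 2.
By the Sprague-Grundy theorem, the Grundy value of a sum of independent games is the XOR of the component values.
Combined value = 1 XOR 2 = 3.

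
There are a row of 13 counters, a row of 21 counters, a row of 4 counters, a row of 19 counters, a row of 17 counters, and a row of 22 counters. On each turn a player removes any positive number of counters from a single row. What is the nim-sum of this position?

Bitwise XOR of the heap sizes:
  01101  (13)
  10101  (21)
  00100  (4)
  10011  (19)
  10001  (17)
  10110  (22)
  -----
  01000  (8)

8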